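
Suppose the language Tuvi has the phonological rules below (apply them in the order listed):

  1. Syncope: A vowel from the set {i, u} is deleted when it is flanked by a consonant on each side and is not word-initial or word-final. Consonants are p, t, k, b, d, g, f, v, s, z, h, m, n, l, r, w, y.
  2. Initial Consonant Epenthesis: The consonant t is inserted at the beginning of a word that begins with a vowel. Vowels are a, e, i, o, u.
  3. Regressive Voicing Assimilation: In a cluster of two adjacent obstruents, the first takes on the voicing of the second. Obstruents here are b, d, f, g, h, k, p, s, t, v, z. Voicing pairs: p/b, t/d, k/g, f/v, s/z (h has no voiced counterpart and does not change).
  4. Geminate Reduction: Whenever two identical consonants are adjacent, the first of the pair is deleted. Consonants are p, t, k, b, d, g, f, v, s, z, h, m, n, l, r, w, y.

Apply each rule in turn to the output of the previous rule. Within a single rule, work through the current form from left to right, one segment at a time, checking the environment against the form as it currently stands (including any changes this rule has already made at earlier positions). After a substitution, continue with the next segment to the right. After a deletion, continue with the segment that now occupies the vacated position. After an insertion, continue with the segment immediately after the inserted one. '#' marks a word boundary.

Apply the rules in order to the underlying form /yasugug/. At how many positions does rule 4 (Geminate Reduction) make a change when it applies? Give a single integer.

1

1 Syncope: [yasugug] → [yasgg]
2 Initial Consonant Epenthesis: no change — [yasgg]
3 Regressive Voicing Assimilation: [yasgg] → [yazgg]
4 Geminate Reduction: [yazgg] → [yazg]
Rule 4 changed 1 position(s).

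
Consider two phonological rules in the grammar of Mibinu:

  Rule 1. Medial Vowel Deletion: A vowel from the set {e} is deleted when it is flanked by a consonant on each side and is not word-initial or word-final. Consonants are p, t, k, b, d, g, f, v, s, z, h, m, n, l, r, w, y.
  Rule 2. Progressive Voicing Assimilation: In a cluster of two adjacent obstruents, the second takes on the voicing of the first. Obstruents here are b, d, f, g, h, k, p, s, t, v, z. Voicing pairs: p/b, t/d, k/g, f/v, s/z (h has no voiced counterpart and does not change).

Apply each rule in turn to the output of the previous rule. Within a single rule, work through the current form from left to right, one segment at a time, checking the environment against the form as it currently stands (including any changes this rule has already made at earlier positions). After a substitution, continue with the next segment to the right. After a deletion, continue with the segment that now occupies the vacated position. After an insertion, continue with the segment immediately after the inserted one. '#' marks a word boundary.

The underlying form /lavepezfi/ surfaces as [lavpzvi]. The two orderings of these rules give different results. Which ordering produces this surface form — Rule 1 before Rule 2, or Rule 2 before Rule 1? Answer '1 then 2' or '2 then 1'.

2 then 1

Order 1 then 2:
  1 Medial Vowel Deletion: [lavepezfi] → [lavpzfi]
  2 Progressive Voicing Assimilation: [lavpzfi] → [lavbzvi]
  result: [lavbzvi]
Order 2 then 1:
  2 Progressive Voicing Assimilation: [lavepezfi] → [lavepezvi]
  1 Medial Vowel Deletion: [lavepezvi] → [lavpzvi]
  result: [lavpzvi]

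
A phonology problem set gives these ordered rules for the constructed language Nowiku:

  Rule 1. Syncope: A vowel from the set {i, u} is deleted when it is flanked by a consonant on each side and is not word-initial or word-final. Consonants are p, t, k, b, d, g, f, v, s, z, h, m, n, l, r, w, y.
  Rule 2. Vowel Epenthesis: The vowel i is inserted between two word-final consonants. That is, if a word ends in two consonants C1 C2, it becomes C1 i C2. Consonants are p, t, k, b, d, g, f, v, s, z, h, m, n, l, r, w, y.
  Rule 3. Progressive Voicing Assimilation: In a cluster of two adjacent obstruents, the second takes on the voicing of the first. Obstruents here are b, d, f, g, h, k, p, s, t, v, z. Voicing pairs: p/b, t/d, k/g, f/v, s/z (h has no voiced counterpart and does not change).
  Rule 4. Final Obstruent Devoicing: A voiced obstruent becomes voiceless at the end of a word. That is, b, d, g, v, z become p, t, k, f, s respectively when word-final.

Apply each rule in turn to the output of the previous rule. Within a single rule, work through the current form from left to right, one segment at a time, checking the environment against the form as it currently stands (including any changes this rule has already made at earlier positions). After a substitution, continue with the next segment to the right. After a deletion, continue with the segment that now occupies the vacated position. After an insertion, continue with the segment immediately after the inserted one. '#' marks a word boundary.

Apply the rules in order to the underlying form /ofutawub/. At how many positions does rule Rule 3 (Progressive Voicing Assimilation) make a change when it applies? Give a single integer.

Rule 1 Syncope: [ofutawub] → [oftawb]
Rule 2 Vowel Epenthesis: [oftawb] → [oftawib]
Rule 3 Progressive Voicing Assimilation: no change — [oftawib]
Rule 4 Final Obstruent Devoicing: [oftawib] → [oftawip]
Rule Rule 3 changed 0 position(s).

0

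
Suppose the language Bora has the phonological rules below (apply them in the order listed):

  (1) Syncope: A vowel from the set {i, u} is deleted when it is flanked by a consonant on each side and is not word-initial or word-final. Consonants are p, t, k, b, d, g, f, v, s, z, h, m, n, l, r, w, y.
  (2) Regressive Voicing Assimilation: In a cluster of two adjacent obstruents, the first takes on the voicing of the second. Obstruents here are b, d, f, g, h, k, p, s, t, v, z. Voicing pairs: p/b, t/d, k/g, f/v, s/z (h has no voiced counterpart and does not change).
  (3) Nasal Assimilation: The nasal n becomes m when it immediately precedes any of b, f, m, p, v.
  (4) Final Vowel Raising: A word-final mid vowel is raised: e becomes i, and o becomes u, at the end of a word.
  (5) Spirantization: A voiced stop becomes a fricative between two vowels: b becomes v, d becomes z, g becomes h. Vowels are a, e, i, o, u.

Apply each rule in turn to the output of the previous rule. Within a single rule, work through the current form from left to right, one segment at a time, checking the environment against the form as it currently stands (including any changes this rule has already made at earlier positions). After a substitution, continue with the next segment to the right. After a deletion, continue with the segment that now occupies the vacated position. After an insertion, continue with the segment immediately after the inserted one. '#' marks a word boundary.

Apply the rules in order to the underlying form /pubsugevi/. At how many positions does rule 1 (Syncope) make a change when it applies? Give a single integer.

2

(1) Syncope: [pubsugevi] → [pbsgevi]
(2) Regressive Voicing Assimilation: [pbsgevi] → [bpzgevi]
(3) Nasal Assimilation: no change — [bpzgevi]
(4) Final Vowel Raising: no change — [bpzgevi]
(5) Spirantization: no change — [bpzgevi]
Rule 1 changed 2 position(s).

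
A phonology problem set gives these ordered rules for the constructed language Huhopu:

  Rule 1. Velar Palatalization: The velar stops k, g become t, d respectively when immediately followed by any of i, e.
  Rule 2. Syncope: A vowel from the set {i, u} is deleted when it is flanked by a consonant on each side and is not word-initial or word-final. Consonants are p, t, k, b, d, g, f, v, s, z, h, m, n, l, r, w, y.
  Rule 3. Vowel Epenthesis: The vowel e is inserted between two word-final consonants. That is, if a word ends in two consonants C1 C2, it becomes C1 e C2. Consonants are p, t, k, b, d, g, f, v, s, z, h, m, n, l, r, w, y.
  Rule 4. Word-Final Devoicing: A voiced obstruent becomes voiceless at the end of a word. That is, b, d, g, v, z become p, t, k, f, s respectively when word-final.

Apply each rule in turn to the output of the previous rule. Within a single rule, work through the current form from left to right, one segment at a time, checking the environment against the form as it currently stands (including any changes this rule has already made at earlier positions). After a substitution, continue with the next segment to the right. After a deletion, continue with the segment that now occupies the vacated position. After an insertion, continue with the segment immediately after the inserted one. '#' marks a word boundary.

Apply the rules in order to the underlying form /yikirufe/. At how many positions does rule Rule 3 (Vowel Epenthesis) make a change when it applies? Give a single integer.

0

Rule 1 Velar Palatalization: [yikirufe] → [yitirufe]
Rule 2 Syncope: [yitirufe] → [ytrfe]
Rule 3 Vowel Epenthesis: no change — [ytrfe]
Rule 4 Word-Final Devoicing: no change — [ytrfe]
Rule Rule 3 changed 0 position(s).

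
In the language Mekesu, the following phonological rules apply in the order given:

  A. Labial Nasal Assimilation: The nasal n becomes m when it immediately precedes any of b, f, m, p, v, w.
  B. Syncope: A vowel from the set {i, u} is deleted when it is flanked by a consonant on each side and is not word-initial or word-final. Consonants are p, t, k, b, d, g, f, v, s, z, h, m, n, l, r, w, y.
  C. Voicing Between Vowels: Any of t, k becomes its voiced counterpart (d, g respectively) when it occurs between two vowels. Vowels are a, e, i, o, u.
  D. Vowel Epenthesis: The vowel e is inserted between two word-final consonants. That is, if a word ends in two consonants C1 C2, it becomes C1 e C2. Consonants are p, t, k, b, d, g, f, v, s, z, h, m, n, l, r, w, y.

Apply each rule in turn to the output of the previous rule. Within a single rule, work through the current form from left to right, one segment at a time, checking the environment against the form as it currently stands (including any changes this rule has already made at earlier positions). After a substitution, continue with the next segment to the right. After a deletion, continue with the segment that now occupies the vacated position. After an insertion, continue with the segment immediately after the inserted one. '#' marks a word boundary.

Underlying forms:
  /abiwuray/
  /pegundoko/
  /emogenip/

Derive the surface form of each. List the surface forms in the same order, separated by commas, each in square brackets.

[abwray], [pegndogo], [emogenep]

/abiwuray/:
  A Labial Nasal Assimilation: no change — [abiwuray]
  B Syncope: [abiwuray] → [abwray]
  C Voicing Between Vowels: no change — [abwray]
  D Vowel Epenthesis: no change — [abwray]
/pegundoko/:
  A Labial Nasal Assimilation: no change — [pegundoko]
  B Syncope: [pegundoko] → [pegndoko]
  C Voicing Between Vowels: [pegndoko] → [pegndogo]
  D Vowel Epenthesis: no change — [pegndogo]
/emogenip/:
  A Labial Nasal Assimilation: no change — [emogenip]
  B Syncope: [emogenip] → [emogenp]
  C Voicing Between Vowels: no change — [emogenp]
  D Vowel Epenthesis: [emogenp] → [emogenep]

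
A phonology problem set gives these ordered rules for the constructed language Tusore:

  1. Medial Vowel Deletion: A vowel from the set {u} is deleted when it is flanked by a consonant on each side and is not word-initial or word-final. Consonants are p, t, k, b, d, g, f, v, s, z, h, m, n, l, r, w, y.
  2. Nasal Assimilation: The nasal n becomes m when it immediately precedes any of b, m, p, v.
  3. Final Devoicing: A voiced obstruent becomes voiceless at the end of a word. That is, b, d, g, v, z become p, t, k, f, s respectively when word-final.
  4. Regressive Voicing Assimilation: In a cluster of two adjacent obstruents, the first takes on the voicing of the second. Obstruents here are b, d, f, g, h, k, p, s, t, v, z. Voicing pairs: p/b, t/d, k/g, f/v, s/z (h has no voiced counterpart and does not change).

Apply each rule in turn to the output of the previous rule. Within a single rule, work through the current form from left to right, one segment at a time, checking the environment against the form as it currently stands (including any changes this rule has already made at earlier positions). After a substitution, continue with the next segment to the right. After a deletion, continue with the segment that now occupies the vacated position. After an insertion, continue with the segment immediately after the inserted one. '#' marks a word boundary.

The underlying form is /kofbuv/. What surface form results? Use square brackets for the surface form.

[kovpf]

1 Medial Vowel Deletion: [kofbuv] → [kofbv]
2 Nasal Assimilation: no change — [kofbv]
3 Final Devoicing: [kofbv] → [kofbf]
4 Regressive Voicing Assimilation: [kofbf] → [kovpf]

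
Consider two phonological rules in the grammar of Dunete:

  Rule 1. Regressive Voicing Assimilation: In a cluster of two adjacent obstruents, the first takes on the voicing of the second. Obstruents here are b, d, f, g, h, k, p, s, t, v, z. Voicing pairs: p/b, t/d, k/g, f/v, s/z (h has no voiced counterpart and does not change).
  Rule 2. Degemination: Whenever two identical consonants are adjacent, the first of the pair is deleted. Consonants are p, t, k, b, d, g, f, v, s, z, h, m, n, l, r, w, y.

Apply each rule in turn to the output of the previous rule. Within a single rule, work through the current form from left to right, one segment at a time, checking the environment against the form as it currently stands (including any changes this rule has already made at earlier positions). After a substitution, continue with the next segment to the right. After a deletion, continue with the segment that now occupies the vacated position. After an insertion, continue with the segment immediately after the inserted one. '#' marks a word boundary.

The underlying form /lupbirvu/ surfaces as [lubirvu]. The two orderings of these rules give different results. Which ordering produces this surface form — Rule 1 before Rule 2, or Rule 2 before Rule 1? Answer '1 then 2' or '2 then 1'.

1 then 2

Order 1 then 2:
  1 Regressive Voicing Assimilation: [lupbirvu] → [lubbirvu]
  2 Degemination: [lubbirvu] → [lubirvu]
  result: [lubirvu]
Order 2 then 1:
  2 Degemination: no change — [lupbirvu]
  1 Regressive Voicing Assimilation: [lupbirvu] → [lubbirvu]
  result: [lubbirvu]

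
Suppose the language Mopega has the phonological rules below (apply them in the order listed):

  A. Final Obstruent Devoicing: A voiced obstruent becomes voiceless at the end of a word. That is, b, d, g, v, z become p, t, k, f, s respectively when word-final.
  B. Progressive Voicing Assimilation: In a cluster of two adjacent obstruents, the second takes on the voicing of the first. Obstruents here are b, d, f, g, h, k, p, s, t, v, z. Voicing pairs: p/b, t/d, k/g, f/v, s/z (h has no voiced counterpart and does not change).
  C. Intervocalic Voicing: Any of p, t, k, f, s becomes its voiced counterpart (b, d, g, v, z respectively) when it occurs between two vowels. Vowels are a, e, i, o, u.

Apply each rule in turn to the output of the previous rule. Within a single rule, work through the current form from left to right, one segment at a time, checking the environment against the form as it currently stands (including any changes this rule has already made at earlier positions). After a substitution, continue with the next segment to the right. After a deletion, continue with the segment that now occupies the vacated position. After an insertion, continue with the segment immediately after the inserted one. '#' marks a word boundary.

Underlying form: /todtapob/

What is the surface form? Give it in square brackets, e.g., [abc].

[toddabop]

A Final Obstruent Devoicing: [todtapob] → [todtapop]
B Progressive Voicing Assimilation: [todtapop] → [toddapop]
C Intervocalic Voicing: [toddapop] → [toddabop]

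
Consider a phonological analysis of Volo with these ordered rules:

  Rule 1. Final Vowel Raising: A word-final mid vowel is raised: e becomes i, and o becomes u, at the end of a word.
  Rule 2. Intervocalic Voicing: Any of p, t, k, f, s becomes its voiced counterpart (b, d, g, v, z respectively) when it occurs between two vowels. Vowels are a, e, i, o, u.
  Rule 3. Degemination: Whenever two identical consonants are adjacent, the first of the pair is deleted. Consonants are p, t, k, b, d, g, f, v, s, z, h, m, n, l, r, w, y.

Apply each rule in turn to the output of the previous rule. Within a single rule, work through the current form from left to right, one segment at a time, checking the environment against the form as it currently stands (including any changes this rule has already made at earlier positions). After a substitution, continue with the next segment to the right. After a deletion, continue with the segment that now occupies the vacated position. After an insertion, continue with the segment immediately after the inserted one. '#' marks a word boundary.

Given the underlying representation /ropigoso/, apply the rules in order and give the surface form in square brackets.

[robigozu]

Rule 1 Final Vowel Raising: [ropigoso] → [ropigosu]
Rule 2 Intervocalic Voicing: [ropigosu] → [robigozu]
Rule 3 Degemination: no change — [robigozu]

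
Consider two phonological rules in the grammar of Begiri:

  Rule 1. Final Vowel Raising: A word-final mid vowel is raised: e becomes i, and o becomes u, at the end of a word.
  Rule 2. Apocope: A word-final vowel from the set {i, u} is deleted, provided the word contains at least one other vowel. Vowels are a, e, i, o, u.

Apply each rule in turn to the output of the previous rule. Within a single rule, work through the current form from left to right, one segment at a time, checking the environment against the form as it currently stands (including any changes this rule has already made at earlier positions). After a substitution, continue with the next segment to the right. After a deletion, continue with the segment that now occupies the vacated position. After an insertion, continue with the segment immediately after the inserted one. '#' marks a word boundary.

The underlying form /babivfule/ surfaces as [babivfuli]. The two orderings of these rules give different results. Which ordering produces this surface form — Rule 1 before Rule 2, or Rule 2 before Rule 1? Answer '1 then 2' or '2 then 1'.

2 then 1

Order 1 then 2:
  1 Final Vowel Raising: [babivfule] → [babivfuli]
  2 Apocope: [babivfuli] → [babivful]
  result: [babivful]
Order 2 then 1:
  2 Apocope: no change — [babivfule]
  1 Final Vowel Raising: [babivfule] → [babivfuli]
  result: [babivfuli]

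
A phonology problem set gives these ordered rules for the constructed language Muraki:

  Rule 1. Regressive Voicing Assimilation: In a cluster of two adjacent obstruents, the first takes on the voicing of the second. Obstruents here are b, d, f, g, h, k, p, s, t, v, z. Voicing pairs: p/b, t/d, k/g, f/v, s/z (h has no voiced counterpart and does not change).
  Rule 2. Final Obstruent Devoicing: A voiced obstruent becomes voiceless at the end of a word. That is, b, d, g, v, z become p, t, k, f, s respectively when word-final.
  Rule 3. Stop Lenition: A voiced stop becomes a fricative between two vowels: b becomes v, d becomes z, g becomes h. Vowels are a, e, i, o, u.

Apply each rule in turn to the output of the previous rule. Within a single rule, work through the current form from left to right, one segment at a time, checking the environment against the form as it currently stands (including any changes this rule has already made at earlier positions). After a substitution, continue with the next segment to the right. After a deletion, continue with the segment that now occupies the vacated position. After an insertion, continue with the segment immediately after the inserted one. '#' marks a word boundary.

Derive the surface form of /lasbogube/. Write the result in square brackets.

[lazbohuve]

Rule 1 Regressive Voicing Assimilation: [lasbogube] → [lazbogube]
Rule 2 Final Obstruent Devoicing: no change — [lazbogube]
Rule 3 Stop Lenition: [lazbogube] → [lazbohuve]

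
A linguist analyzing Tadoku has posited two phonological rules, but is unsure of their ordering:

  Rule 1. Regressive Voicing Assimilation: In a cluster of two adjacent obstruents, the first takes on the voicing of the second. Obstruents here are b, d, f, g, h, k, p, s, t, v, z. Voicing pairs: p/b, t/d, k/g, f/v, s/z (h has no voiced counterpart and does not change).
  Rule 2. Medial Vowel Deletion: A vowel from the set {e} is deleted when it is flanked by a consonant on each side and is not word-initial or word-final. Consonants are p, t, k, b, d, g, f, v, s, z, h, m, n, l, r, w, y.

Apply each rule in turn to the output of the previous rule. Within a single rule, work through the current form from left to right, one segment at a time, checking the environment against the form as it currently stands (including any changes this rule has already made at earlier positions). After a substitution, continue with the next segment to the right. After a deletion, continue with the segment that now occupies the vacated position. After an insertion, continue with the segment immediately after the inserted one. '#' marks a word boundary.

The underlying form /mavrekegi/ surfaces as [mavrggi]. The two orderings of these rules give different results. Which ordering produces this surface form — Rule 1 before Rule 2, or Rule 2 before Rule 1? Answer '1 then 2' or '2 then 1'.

Order 1 then 2:
  1 Regressive Voicing Assimilation: no change — [mavrekegi]
  2 Medial Vowel Deletion: [mavrekegi] → [mavrkgi]
  result: [mavrkgi]
Order 2 then 1:
  2 Medial Vowel Deletion: [mavrekegi] → [mavrkgi]
  1 Regressive Voicing Assimilation: [mavrkgi] → [mavrggi]
  result: [mavrggi]

2 then 1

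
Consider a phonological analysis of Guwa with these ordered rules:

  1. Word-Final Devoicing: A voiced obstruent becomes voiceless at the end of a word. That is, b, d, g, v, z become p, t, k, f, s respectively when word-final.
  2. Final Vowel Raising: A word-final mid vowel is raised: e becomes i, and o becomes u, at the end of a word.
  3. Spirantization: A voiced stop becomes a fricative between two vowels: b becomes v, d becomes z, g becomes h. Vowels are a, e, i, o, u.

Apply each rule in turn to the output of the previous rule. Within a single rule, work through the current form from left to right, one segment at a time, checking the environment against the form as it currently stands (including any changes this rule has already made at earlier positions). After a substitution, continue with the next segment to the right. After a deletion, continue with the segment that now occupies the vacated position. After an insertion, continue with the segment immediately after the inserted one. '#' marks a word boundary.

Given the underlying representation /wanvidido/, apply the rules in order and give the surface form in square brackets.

1 Word-Final Devoicing: no change — [wanvidido]
2 Final Vowel Raising: [wanvidido] → [wanvididu]
3 Spirantization: [wanvididu] → [wanvizizu]

[wanvizizu]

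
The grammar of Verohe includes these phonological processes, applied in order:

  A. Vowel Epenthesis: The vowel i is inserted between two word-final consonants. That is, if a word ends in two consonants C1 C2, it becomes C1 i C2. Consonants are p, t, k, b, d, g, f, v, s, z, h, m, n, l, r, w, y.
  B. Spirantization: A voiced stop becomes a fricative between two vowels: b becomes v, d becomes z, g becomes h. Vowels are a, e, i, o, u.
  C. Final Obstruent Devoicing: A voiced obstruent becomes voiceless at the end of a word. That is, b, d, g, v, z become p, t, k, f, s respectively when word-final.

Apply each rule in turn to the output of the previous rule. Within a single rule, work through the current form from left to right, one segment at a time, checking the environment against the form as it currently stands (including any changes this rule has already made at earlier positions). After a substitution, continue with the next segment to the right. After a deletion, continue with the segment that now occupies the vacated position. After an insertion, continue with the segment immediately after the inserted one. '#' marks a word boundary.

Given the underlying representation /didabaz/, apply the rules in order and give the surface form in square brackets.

A Vowel Epenthesis: no change — [didabaz]
B Spirantization: [didabaz] → [dizavaz]
C Final Obstruent Devoicing: [dizavaz] → [dizavas]

[dizavas]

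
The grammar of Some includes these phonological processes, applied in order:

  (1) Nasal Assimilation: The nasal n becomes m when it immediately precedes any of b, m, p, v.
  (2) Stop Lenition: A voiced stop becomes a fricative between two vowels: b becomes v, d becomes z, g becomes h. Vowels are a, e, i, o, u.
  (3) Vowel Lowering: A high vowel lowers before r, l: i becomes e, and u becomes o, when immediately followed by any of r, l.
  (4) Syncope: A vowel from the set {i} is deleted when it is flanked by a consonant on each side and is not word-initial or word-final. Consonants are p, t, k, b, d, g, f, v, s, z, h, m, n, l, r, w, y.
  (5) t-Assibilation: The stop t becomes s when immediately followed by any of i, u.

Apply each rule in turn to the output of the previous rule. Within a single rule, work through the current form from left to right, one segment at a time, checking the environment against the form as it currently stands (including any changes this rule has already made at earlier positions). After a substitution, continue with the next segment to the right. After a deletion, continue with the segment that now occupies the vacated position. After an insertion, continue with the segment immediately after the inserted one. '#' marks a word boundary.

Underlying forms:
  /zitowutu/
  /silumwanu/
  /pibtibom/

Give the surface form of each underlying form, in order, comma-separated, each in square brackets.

[ztowusu], [selumwanu], [pbtvom]

/zitowutu/:
  (1) Nasal Assimilation: no change — [zitowutu]
  (2) Stop Lenition: no change — [zitowutu]
  (3) Vowel Lowering: no change — [zitowutu]
  (4) Syncope: [zitowutu] → [ztowutu]
  (5) t-Assibilation: [ztowutu] → [ztowusu]
/silumwanu/:
  (1) Nasal Assimilation: no change — [silumwanu]
  (2) Stop Lenition: no change — [silumwanu]
  (3) Vowel Lowering: [silumwanu] → [selumwanu]
  (4) Syncope: no change — [selumwanu]
  (5) t-Assibilation: no change — [selumwanu]
/pibtibom/:
  (1) Nasal Assimilation: no change — [pibtibom]
  (2) Stop Lenition: [pibtibom] → [pibtivom]
  (3) Vowel Lowering: no change — [pibtivom]
  (4) Syncope: [pibtivom] → [pbtvom]
  (5) t-Assibilation: no change — [pbtvom]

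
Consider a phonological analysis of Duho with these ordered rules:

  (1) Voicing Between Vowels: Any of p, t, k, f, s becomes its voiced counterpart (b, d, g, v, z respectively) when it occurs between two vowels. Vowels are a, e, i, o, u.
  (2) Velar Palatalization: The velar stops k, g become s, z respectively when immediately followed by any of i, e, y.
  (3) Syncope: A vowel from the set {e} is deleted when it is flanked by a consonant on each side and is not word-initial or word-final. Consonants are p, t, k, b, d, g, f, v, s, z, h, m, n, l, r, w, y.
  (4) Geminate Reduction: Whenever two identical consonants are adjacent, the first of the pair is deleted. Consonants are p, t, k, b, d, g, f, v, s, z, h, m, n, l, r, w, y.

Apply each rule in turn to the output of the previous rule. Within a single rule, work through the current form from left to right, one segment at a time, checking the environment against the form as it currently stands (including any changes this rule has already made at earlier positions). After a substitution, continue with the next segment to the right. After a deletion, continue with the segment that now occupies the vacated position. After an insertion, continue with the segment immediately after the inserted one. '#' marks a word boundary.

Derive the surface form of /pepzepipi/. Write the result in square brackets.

(1) Voicing Between Vowels: [pepzepipi] → [pepzebibi]
(2) Velar Palatalization: no change — [pepzebibi]
(3) Syncope: [pepzebibi] → [ppzbibi]
(4) Geminate Reduction: [ppzbibi] → [pzbibi]

[pzbibi]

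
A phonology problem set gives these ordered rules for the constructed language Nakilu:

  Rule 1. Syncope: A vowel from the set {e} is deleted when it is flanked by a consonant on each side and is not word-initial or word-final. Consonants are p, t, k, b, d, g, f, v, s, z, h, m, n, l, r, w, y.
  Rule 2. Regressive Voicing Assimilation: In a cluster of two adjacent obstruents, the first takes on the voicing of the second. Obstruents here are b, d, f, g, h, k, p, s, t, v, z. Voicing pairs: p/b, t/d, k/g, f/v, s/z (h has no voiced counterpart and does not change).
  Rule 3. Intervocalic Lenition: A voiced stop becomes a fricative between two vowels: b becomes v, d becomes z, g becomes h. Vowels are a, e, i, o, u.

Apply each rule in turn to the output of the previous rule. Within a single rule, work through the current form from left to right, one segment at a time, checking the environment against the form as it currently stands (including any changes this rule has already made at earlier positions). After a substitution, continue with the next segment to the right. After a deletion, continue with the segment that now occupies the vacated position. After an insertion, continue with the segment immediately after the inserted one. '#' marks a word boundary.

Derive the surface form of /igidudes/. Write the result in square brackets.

Rule 1 Syncope: [igidudes] → [igiduds]
Rule 2 Regressive Voicing Assimilation: [igiduds] → [igiduts]
Rule 3 Intervocalic Lenition: [igiduts] → [ihizuts]

[ihizuts]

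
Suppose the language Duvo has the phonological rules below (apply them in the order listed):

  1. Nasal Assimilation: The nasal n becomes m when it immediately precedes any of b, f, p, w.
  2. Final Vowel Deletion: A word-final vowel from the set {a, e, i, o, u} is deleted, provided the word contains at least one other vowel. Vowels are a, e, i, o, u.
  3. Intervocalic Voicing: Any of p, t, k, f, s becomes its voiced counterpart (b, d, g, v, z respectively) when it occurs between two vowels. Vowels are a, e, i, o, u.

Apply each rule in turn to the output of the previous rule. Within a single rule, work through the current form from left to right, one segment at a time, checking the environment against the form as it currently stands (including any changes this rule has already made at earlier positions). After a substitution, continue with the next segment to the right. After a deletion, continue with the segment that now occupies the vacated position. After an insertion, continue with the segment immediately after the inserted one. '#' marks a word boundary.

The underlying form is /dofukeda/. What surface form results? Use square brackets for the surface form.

1 Nasal Assimilation: no change — [dofukeda]
2 Final Vowel Deletion: [dofukeda] → [dofuked]
3 Intervocalic Voicing: [dofuked] → [dovuged]

[dovuged]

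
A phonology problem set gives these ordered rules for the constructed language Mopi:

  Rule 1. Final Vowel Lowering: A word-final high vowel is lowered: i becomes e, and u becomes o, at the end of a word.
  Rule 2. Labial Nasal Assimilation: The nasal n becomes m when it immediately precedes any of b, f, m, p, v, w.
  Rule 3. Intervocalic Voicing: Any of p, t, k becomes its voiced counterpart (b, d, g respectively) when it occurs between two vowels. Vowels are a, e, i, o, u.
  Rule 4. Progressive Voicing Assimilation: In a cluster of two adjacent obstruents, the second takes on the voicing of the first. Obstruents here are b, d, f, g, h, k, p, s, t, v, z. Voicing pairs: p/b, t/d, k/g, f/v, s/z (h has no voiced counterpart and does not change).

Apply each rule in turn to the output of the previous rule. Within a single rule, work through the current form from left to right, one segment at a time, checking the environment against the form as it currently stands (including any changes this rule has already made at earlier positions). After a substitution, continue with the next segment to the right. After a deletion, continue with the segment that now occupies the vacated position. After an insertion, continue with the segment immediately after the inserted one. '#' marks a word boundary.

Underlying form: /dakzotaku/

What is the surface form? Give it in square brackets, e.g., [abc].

Rule 1 Final Vowel Lowering: [dakzotaku] → [dakzotako]
Rule 2 Labial Nasal Assimilation: no change — [dakzotako]
Rule 3 Intervocalic Voicing: [dakzotako] → [dakzodago]
Rule 4 Progressive Voicing Assimilation: [dakzodago] → [daksodago]

[daksodago]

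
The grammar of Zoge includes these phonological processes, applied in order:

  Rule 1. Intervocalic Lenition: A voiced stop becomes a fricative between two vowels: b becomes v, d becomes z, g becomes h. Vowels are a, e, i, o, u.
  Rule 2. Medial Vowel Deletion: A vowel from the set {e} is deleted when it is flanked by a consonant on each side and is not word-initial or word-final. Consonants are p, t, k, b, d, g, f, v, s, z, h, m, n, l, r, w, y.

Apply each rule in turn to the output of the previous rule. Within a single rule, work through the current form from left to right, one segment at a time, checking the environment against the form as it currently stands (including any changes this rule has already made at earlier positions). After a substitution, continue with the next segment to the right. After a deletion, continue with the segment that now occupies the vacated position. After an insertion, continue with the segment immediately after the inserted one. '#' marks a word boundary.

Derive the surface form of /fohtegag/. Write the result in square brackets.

[fohthag]

Rule 1 Intervocalic Lenition: [fohtegag] → [fohtehag]
Rule 2 Medial Vowel Deletion: [fohtehag] → [fohthag]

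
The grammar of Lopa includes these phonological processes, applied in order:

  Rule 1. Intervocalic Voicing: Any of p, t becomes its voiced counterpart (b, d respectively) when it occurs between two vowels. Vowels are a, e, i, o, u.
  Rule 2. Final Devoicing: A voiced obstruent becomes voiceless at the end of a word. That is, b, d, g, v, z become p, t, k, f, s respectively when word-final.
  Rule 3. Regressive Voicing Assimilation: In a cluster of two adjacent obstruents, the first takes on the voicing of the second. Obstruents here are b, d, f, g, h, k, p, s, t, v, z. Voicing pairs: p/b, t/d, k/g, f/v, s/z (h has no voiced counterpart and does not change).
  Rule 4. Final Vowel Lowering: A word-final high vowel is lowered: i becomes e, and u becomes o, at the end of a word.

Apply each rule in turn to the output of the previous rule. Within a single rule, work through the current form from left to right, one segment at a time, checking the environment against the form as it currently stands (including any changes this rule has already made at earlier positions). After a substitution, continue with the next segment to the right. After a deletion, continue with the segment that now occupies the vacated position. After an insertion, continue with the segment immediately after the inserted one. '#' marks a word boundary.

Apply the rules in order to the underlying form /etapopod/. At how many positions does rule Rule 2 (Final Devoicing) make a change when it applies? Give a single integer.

1

Rule 1 Intervocalic Voicing: [etapopod] → [edabobod]
Rule 2 Final Devoicing: [edabobod] → [edabobot]
Rule 3 Regressive Voicing Assimilation: no change — [edabobot]
Rule 4 Final Vowel Lowering: no change — [edabobot]
Rule Rule 2 changed 1 position(s).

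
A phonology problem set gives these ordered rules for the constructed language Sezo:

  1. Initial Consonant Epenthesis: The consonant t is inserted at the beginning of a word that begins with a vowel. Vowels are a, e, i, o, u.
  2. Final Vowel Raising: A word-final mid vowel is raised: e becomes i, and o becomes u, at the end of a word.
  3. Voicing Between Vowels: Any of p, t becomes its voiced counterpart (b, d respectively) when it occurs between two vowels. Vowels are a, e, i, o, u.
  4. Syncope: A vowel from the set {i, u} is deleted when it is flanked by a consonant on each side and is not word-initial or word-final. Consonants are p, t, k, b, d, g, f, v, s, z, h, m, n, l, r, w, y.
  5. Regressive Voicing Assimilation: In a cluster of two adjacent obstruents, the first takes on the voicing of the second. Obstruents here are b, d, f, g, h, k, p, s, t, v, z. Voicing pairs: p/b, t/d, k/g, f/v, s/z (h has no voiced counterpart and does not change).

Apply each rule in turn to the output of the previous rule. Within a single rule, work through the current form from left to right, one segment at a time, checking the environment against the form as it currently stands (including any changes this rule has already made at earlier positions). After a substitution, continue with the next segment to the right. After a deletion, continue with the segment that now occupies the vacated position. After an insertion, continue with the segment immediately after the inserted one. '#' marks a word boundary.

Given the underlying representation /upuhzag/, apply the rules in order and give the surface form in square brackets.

1 Initial Consonant Epenthesis: [upuhzag] → [tupuhzag]
2 Final Vowel Raising: no change — [tupuhzag]
3 Voicing Between Vowels: [tupuhzag] → [tubuhzag]
4 Syncope: [tubuhzag] → [tbhzag]
5 Regressive Voicing Assimilation: [tbhzag] → [dphzag]

[dphzag]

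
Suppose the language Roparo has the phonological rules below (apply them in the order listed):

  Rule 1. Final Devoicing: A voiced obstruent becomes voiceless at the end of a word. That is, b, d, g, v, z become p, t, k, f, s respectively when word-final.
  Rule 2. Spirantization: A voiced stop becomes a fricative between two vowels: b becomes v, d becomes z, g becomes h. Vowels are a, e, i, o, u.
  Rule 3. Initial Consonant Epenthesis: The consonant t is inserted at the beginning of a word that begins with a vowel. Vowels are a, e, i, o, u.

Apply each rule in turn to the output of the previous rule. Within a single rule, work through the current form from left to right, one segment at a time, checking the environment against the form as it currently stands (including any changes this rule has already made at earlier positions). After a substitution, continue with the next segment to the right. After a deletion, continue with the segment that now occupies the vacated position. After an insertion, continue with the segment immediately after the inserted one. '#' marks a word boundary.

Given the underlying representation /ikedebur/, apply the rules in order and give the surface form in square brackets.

Rule 1 Final Devoicing: no change — [ikedebur]
Rule 2 Spirantization: [ikedebur] → [ikezevur]
Rule 3 Initial Consonant Epenthesis: [ikezevur] → [tikezevur]

[tikezevur]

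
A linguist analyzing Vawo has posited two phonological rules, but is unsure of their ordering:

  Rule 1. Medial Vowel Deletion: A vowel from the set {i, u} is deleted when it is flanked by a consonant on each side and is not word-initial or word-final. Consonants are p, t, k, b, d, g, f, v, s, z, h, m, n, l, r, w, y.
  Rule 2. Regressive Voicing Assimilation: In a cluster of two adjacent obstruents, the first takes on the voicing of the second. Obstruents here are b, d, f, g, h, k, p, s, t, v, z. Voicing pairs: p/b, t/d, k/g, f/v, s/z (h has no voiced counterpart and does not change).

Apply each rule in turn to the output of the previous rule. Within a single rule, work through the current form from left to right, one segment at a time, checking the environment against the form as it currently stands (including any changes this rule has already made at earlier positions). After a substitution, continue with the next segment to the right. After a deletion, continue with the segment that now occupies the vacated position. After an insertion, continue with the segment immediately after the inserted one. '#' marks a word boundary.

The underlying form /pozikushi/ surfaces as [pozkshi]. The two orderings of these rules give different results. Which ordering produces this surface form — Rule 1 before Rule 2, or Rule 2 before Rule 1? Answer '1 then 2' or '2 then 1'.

Order 1 then 2:
  1 Medial Vowel Deletion: [pozikushi] → [pozkshi]
  2 Regressive Voicing Assimilation: [pozkshi] → [poskshi]
  result: [poskshi]
Order 2 then 1:
  2 Regressive Voicing Assimilation: no change — [pozikushi]
  1 Medial Vowel Deletion: [pozikushi] → [pozkshi]
  result: [pozkshi]

2 then 1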